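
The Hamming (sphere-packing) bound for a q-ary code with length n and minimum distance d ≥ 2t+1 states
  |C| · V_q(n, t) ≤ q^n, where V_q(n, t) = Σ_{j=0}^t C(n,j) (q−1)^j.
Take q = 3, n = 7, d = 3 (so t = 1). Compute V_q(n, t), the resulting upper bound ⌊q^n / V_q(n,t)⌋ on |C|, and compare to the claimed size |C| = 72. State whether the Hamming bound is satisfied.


V_q(n, t) = 15, q^n = 2187, Hamming bound = 145, |C| = 72 ≤ bound (satisfied).

Step 1: Compute V_q(n, t) = Σ_{j=0}^1 C(n, j) (q−1)^j.
  j = 0: C(7,0)·(2)^0 = 1·1 = 1.
  j = 1: C(7,1)·(2)^1 = 7·2 = 14.
  V_q(n, t) = 1 + 14 = 15.
Step 2: q^n = 3^7 = 2187.
Step 3: Hamming bound ⌊q^n / V_q(n,t)⌋ = ⌊2187/15⌋ = 145.
Step 4: Compare |C| = 72 to 145: satisfied.
The claimed |C| lies below the Hamming bound.


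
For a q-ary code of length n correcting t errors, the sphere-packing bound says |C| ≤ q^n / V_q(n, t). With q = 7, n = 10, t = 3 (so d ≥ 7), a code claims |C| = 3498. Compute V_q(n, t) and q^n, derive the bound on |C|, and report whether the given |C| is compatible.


V_q(n, t) = 27601, q^n = 282475249, Hamming bound = 10234, |C| = 3498 ≤ bound (satisfied).

Step 1: Compute V_q(n, t) = Σ_{j=0}^3 C(n, j) (q−1)^j.
  j = 0: C(10,0)·(6)^0 = 1·1 = 1.
  j = 1: C(10,1)·(6)^1 = 10·6 = 60.
  j = 2: C(10,2)·(6)^2 = 45·36 = 1620.
  j = 3: C(10,3)·(6)^3 = 120·216 = 25920.
  V_q(n, t) = 1 + 60 + 1620 + 25920 = 27601.
Step 2: q^n = 7^10 = 282475249.
Step 3: Hamming bound ⌊q^n / V_q(n,t)⌋ = ⌊282475249/27601⌋ = 10234.
Step 4: Compare |C| = 3498 to 10234: satisfied.
The claimed |C| lies below the Hamming bound.


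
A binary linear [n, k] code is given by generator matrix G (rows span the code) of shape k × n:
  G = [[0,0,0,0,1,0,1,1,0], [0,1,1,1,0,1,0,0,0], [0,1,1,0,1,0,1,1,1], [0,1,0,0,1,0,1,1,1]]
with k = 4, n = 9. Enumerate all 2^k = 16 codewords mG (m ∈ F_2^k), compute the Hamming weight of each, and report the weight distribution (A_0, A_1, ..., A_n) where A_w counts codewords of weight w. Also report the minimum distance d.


Weight distribution: A_0 = 1, A_1 = 1, A_2 = 1, A_3 = 4, A_4 = 3, A_5 = 1, A_6 = 3, A_7 = 2. Minimum distance d = 1.

Enumerate all 2^4 = 16 messages m ∈ F_2^4.
For each, compute codeword c = mG in F_2^9, then tally its weight.
  m = 0000 → c = 000000000, weight = 0.
  m = 1000 → c = 000010110, weight = 3.
  m = 0100 → c = 011101000, weight = 4.
  m = 1100 → c = 011111110, weight = 7.
  m = 0010 → c = 011010111, weight = 6.
  m = 1010 → c = 011000001, weight = 3.
  m = 0110 → c = 000111111, weight = 6.
  m = 1110 → c = 000101001, weight = 3.
  m = 0001 → c = 010010111, weight = 5.
  m = 1001 → c = 010000001, weight = 2.
  m = 0101 → c = 001111111, weight = 7.
  m = 1101 → c = 001101001, weight = 4.
  m = 0011 → c = 001000000, weight = 1.
  m = 1011 → c = 001010110, weight = 4.
  m = 0111 → c = 010101000, weight = 3.
  m = 1111 → c = 010111110, weight = 6.
Tally weights:
  weight 0: 1 codewords.
  weight 1: 1 codewords.
  weight 2: 1 codewords.
  weight 3: 4 codewords.
  weight 4: 3 codewords.
  weight 5: 1 codewords.
  weight 6: 3 codewords.
  weight 7: 2 codewords.
Minimum distance d = smallest w > 0 with A_w > 0 = 1.
Sanity: Σ A_w = 16 = 2^4 = 16 ✓.


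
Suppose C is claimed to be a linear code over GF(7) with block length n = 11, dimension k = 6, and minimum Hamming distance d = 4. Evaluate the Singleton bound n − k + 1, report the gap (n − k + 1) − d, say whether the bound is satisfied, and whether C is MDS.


Singleton RHS = n − k + 1 = 6, slack = 2, bound satisfied, not MDS.

Singleton bound: d ≤ n − k + 1.
Here n = 11, k = 6, so n − k + 1 = 6.
Given d = 4, check d ≤ 6: YES.
Slack = (n − k + 1) − d = 2.
The code is NOT MDS (slack = 2 > 0).
Description: the claimed parameters are [11, 6, 4]_7; such a code would be non-MDS.


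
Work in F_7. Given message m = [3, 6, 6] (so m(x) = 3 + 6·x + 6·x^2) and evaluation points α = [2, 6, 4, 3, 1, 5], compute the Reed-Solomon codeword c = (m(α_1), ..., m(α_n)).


c = [4, 3, 4, 5, 1, 1]

Message polynomial: m(x) = 3 + 6·x + 6·x^2 (mod 7).
For each evaluation point α_i, compute m(α_i) mod 7:
  α_1 = 2: Horner steps 6 → 4 → 4, so m(2) = 4.
  α_2 = 6: Horner steps 6 → 0 → 3, so m(6) = 3.
  α_3 = 4: Horner steps 6 → 2 → 4, so m(4) = 4.
  α_4 = 3: Horner steps 6 → 3 → 5, so m(3) = 5.
  α_5 = 1: Horner steps 6 → 5 → 1, so m(1) = 1.
  α_6 = 5: Horner steps 6 → 1 → 1, so m(5) = 1.
Codeword c = [4, 3, 4, 5, 1, 1] ∈ F_7^6.


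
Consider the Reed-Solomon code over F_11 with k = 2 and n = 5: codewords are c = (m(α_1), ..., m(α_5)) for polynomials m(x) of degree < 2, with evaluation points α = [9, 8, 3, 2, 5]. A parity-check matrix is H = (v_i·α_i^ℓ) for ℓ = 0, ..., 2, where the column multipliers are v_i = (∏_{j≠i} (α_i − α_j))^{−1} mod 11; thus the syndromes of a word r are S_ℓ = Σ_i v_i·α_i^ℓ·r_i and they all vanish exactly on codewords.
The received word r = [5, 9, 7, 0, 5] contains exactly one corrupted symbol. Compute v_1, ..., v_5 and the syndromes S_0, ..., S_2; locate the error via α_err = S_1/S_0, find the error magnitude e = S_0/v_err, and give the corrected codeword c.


S = (1, 5, 3), error at position 5, error magnitude e = 6, c = [5, 9, 7, 0, 10].

Step 1: column multipliers v_i = (∏_{j≠i}(α_i − α_j))^{−1} mod 11.
  i = 1 (α = 9): (9−8)(9−3)(9−2)(9−5) = 1·6·7·4 = 168 ≡ 3, so v_1 = 3^{−1} = 4 (mod 11).
  i = 2 (α = 8): (8−9)(8−3)(8−2)(8−5) = (−1)·5·6·3 = −90 ≡ 9, so v_2 = 9^{−1} = 5 (mod 11).
  i = 3 (α = 3): (3−9)(3−8)(3−2)(3−5) = (−6)·(−5)·1·(−2) = −60 ≡ 6, so v_3 = 6^{−1} = 2 (mod 11).
  i = 4 (α = 2): (2−9)(2−8)(2−3)(2−5) = (−7)·(−6)·(−1)·(−3) = 126 ≡ 5, so v_4 = 5^{−1} = 9 (mod 11).
  i = 5 (α = 5): (5−9)(5−8)(5−3)(5−2) = (−4)·(−3)·2·3 = 72 ≡ 6, so v_5 = 6^{−1} = 2 (mod 11).
  v = [4, 5, 2, 9, 2].
Step 2: syndromes of r = [5, 9, 7, 0, 5] (all sums mod 11).
  S_0 = Σ v_i r_i = 4·5 + 5·9 + 2·7 + 9·0 + 2·5 = 89 ≡ 1.
  S_1 = Σ v_i α_i r_i = 4·9·5 + 5·8·9 + 2·3·7 + 9·2·0 + 2·5·5 = 632 ≡ 5.
  α_i^2 mod 11 = [4, 9, 9, 4, 3].
  S_2 = Σ v_i α_i^2 r_i = 4·4·5 + 5·9·9 + 2·9·7 + 9·4·0 + 2·3·5 = 641 ≡ 3.
  S = (1, 5, 3) ≠ 0, so r is not a codeword (an error is present).
Step 3: locate the error. For a single error e at position i, S_ℓ = v_i·e·α_i^ℓ, so α_err = S_1/S_0.
  S_0^{−1} = 1^{−1} = 1 (mod 11), so α_err = 5·1 = 5 ≡ 5 = α_5. Error position i = 5.
  Consistency check: S_2/S_1 = 3·9 = 27 ≡ 5 = α_err ✓ (single-error assumption holds).
Step 4: error magnitude e = S_0/v_5 = S_0·∏_{j≠5}(α_5 − α_j) = 1·6 = 6 ≡ 6 (mod 11).
Step 5: correct position 5: c_5 = r_5 − e = 5 − 6 ≡ 10 (mod 11). Hence c = [5, 9, 7, 0, 10].
  Check: interpolating c through the α_i gives m(x) = 8 + 7·x (degree < 2) with m(α_i) = c_i for every i, so c is indeed a codeword.


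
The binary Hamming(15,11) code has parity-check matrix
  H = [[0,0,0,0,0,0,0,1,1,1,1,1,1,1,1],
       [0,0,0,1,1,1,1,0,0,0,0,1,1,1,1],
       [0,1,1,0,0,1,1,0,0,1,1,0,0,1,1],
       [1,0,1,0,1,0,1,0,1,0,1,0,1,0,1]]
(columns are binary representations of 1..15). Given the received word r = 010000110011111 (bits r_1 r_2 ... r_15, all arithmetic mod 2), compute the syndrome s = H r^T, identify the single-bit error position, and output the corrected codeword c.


s = (0, 1, 1, 0)^T, error position = 6, corrected codeword c = 010001110011111

Compute s = H r^T mod 2 one row at a time:
  s_1 = 1 + 0 + 0 + 1 + 1 + 1 + 1 + 1 = 6 ≡ 0 (mod 2).
  s_2 = 0 + 0 + 0 + 1 + 1 + 1 + 1 + 1 = 5 ≡ 1 (mod 2).
  s_3 = 1 + 0 + 0 + 1 + 0 + 1 + 1 + 1 = 5 ≡ 1 (mod 2).
  s_4 = 0 + 0 + 0 + 1 + 0 + 1 + 1 + 1 = 4 ≡ 0 (mod 2).
s = (0, 1, 1, 0)^T — this equals column 6 of H (binary 0110), so error is at position 6.
Correct: flip bit 6 of r = 010000110011111 to get c = 010001110011111.


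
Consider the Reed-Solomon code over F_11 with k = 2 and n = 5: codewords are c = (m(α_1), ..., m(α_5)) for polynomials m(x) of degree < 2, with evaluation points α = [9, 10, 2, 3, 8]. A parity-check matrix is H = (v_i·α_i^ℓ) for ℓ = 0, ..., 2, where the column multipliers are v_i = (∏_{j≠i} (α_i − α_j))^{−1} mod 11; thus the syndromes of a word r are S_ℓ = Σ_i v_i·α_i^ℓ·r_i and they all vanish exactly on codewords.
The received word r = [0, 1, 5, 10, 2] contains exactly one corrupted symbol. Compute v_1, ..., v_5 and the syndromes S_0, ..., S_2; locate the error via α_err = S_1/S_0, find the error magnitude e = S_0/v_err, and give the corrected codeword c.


S = (2, 7, 8), error at position 1, error magnitude e = 4, c = [7, 1, 5, 10, 2].

Step 1: column multipliers v_i = (∏_{j≠i}(α_i − α_j))^{−1} mod 11.
  i = 1 (α = 9): (9−10)(9−2)(9−3)(9−8) = (−1)·7·6·1 = −42 ≡ 2, so v_1 = 2^{−1} = 6 (mod 11).
  i = 2 (α = 10): (10−9)(10−2)(10−3)(10−8) = 1·8·7·2 = 112 ≡ 2, so v_2 = 2^{−1} = 6 (mod 11).
  i = 3 (α = 2): (2−9)(2−10)(2−3)(2−8) = (−7)·(−8)·(−1)·(−6) = 336 ≡ 6, so v_3 = 6^{−1} = 2 (mod 11).
  i = 4 (α = 3): (3−9)(3−10)(3−2)(3−8) = (−6)·(−7)·1·(−5) = −210 ≡ 10, so v_4 = 10^{−1} = 10 (mod 11).
  i = 5 (α = 8): (8−9)(8−10)(8−2)(8−3) = (−1)·(−2)·6·5 = 60 ≡ 5, so v_5 = 5^{−1} = 9 (mod 11).
  v = [6, 6, 2, 10, 9].
Step 2: syndromes of r = [0, 1, 5, 10, 2] (all sums mod 11).
  S_0 = Σ v_i r_i = 6·0 + 6·1 + 2·5 + 10·10 + 9·2 = 134 ≡ 2.
  S_1 = Σ v_i α_i r_i = 6·9·0 + 6·10·1 + 2·2·5 + 10·3·10 + 9·8·2 = 524 ≡ 7.
  α_i^2 mod 11 = [4, 1, 4, 9, 9].
  S_2 = Σ v_i α_i^2 r_i = 6·4·0 + 6·1·1 + 2·4·5 + 10·9·10 + 9·9·2 = 1108 ≡ 8.
  S = (2, 7, 8) ≠ 0, so r is not a codeword (an error is present).
Step 3: locate the error. For a single error e at position i, S_ℓ = v_i·e·α_i^ℓ, so α_err = S_1/S_0.
  S_0^{−1} = 2^{−1} = 6 (mod 11), so α_err = 7·6 = 42 ≡ 9 = α_1. Error position i = 1.
  Consistency check: S_2/S_1 = 8·8 = 64 ≡ 9 = α_err ✓ (single-error assumption holds).
Step 4: error magnitude e = S_0/v_1 = S_0·∏_{j≠1}(α_1 − α_j) = 2·2 = 4 ≡ 4 (mod 11).
Step 5: correct position 1: c_1 = r_1 − e = 0 − 4 ≡ 7 (mod 11). Hence c = [7, 1, 5, 10, 2].
  Check: interpolating c through the α_i gives m(x) = 6 + 5·x (degree < 2) with m(α_i) = c_i for every i, so c is indeed a codeword.


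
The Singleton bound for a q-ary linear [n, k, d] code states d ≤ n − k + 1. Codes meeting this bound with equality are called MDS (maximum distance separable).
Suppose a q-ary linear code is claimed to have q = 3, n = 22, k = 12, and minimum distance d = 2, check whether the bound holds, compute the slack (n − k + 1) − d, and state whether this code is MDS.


Singleton RHS = n − k + 1 = 11, slack = 9, bound satisfied, not MDS.

Singleton bound: d ≤ n − k + 1.
Here n = 22, k = 12, so n − k + 1 = 11.
Given d = 2, check d ≤ 11: YES.
Slack = (n − k + 1) − d = 9.
The code is NOT MDS (slack = 9 > 0).
Description: the claimed parameters are [22, 12, 2]_3; such a code would be non-MDS.


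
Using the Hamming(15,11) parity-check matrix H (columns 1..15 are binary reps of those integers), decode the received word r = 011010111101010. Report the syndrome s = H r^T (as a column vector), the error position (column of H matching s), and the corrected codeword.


s = (1, 0, 1, 0)^T, error position = 10, corrected codeword c = 011010111001010

Compute s = H r^T mod 2 one row at a time:
  s_1 = 1 + 1 + 1 + 0 + 1 + 0 + 1 + 0 = 5 ≡ 1 (mod 2).
  s_2 = 0 + 1 + 0 + 1 + 1 + 0 + 1 + 0 = 4 ≡ 0 (mod 2).
  s_3 = 1 + 1 + 0 + 1 + 1 + 0 + 1 + 0 = 5 ≡ 1 (mod 2).
  s_4 = 0 + 1 + 1 + 1 + 1 + 0 + 0 + 0 = 4 ≡ 0 (mod 2).
s = (1, 0, 1, 0)^T — this equals column 10 of H (binary 1010), so error is at position 10.
Correct: flip bit 10 of r = 011010111101010 to get c = 011010111001010.


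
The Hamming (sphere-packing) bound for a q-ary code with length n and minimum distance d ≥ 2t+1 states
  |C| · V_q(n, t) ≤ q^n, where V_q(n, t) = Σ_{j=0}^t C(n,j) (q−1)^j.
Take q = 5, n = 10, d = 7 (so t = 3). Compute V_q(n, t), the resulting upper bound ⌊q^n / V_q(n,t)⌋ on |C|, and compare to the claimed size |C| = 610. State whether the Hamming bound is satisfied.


V_q(n, t) = 8441, q^n = 9765625, Hamming bound = 1156, |C| = 610 ≤ bound (satisfied).

Step 1: Compute V_q(n, t) = Σ_{j=0}^3 C(n, j) (q−1)^j.
  j = 0: C(10,0)·(4)^0 = 1·1 = 1.
  j = 1: C(10,1)·(4)^1 = 10·4 = 40.
  j = 2: C(10,2)·(4)^2 = 45·16 = 720.
  j = 3: C(10,3)·(4)^3 = 120·64 = 7680.
  V_q(n, t) = 1 + 40 + 720 + 7680 = 8441.
Step 2: q^n = 5^10 = 9765625.
Step 3: Hamming bound ⌊q^n / V_q(n,t)⌋ = ⌊9765625/8441⌋ = 1156.
Step 4: Compare |C| = 610 to 1156: satisfied.
The claimed |C| lies below the Hamming bound.


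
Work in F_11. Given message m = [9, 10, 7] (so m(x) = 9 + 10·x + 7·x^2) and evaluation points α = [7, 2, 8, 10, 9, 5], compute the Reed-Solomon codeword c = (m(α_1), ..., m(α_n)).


c = [4, 2, 9, 6, 6, 3]

Message polynomial: m(x) = 9 + 10·x + 7·x^2 (mod 11).
For each evaluation point α_i, compute m(α_i) mod 11:
  α_1 = 7: Horner steps 7 → 4 → 4, so m(7) = 4.
  α_2 = 2: Horner steps 7 → 2 → 2, so m(2) = 2.
  α_3 = 8: Horner steps 7 → 0 → 9, so m(8) = 9.
  α_4 = 10: Horner steps 7 → 3 → 6, so m(10) = 6.
  α_5 = 9: Horner steps 7 → 7 → 6, so m(9) = 6.
  α_6 = 5: Horner steps 7 → 1 → 3, so m(5) = 3.
Codeword c = [4, 2, 9, 6, 6, 3] ∈ F_11^6.


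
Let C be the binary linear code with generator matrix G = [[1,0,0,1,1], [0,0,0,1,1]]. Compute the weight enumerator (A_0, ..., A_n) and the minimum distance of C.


Weight distribution: A_0 = 1, A_1 = 1, A_2 = 1, A_3 = 1. Minimum distance d = 1.

Enumerate all 2^2 = 4 messages m ∈ F_2^2.
For each, compute codeword c = mG in F_2^5, then tally its weight.
  m = 00 → c = 00000, weight = 0.
  m = 10 → c = 10011, weight = 3.
  m = 01 → c = 00011, weight = 2.
  m = 11 → c = 10000, weight = 1.
Tally weights:
  weight 0: 1 codewords.
  weight 1: 1 codewords.
  weight 2: 1 codewords.
  weight 3: 1 codewords.
Minimum distance d = smallest w > 0 with A_w > 0 = 1.
Sanity: Σ A_w = 4 = 2^2 = 4 ✓.


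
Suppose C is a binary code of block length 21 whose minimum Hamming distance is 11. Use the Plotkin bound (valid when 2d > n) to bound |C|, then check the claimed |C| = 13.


Plotkin bound M ≤ 22; given |C| = 13 ≤ bound (satisfied).

Check applicability: 2d = 22, n = 21.
2d − n = 1 > 0, so Plotkin applies.
Compute d/(2d−n) = 11/1 ≈ 11.0000.
⌊d/(2d−n)⌋ = 11.
Plotkin bound: M ≤ 2·11 = 22.
Given |C| = 13, check: satisfied.
This |C| is below the Plotkin bound.


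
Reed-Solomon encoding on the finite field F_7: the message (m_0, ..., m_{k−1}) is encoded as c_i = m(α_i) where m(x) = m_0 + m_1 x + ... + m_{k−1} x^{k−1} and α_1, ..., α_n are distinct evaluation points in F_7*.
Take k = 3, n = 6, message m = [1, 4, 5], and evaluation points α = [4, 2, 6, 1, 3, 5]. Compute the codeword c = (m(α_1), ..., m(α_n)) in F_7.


c = [6, 1, 2, 3, 2, 6]

Message polynomial: m(x) = 1 + 4·x + 5·x^2 (mod 7).
For each evaluation point α_i, compute m(α_i) mod 7:
  α_1 = 4: Horner steps 5 → 3 → 6, so m(4) = 6.
  α_2 = 2: Horner steps 5 → 0 → 1, so m(2) = 1.
  α_3 = 6: Horner steps 5 → 6 → 2, so m(6) = 2.
  α_4 = 1: Horner steps 5 → 2 → 3, so m(1) = 3.
  α_5 = 3: Horner steps 5 → 5 → 2, so m(3) = 2.
  α_6 = 5: Horner steps 5 → 1 → 6, so m(5) = 6.
Codeword c = [6, 1, 2, 3, 2, 6] ∈ F_7^6.


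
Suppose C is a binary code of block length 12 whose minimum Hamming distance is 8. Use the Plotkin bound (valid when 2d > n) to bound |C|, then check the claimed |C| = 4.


Plotkin bound M ≤ 4; given |C| = 4 ≤ bound (satisfied).

Check applicability: 2d = 16, n = 12.
2d − n = 4 > 0, so Plotkin applies.
Compute d/(2d−n) = 8/4 ≈ 2.0000.
⌊d/(2d−n)⌋ = 2.
Plotkin bound: M ≤ 2·2 = 4.
Given |C| = 4, check: satisfied.
This |C| is at the Plotkin bound.


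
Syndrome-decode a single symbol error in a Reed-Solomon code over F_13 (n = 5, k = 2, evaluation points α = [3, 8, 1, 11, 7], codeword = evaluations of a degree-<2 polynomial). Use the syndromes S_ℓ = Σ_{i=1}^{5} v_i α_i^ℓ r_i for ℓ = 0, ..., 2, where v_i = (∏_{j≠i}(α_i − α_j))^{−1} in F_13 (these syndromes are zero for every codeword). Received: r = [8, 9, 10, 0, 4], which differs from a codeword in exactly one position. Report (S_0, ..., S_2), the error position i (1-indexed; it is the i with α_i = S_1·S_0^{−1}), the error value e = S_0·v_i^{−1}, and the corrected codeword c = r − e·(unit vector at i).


S = (7, 4, 6), error at position 2, error magnitude e = 6, c = [8, 3, 10, 0, 4].

Step 1: column multipliers v_i = (∏_{j≠i}(α_i − α_j))^{−1} mod 13.
  i = 1 (α = 3): (3−8)(3−1)(3−11)(3−7) = (−5)·2·(−8)·(−4) = −320 ≡ 5, so v_1 = 5^{−1} = 8 (mod 13).
  i = 2 (α = 8): (8−3)(8−1)(8−11)(8−7) = 5·7·(−3)·1 = −105 ≡ 12, so v_2 = 12^{−1} = 12 (mod 13).
  i = 3 (α = 1): (1−3)(1−8)(1−11)(1−7) = (−2)·(−7)·(−10)·(−6) = 840 ≡ 8, so v_3 = 8^{−1} = 5 (mod 13).
  i = 4 (α = 11): (11−3)(11−8)(11−1)(11−7) = 8·3·10·4 = 960 ≡ 11, so v_4 = 11^{−1} = 6 (mod 13).
  i = 5 (α = 7): (7−3)(7−8)(7−1)(7−11) = 4·(−1)·6·(−4) = 96 ≡ 5, so v_5 = 5^{−1} = 8 (mod 13).
  v = [8, 12, 5, 6, 8].
Step 2: syndromes of r = [8, 9, 10, 0, 4] (all sums mod 13).
  S_0 = Σ v_i r_i = 8·8 + 12·9 + 5·10 + 6·0 + 8·4 = 254 ≡ 7.
  S_1 = Σ v_i α_i r_i = 8·3·8 + 12·8·9 + 5·1·10 + 6·11·0 + 8·7·4 = 1330 ≡ 4.
  α_i^2 mod 13 = [9, 12, 1, 4, 10].
  S_2 = Σ v_i α_i^2 r_i = 8·9·8 + 12·12·9 + 5·1·10 + 6·4·0 + 8·10·4 = 2242 ≡ 6.
  S = (7, 4, 6) ≠ 0, so r is not a codeword (an error is present).
Step 3: locate the error. For a single error e at position i, S_ℓ = v_i·e·α_i^ℓ, so α_err = S_1/S_0.
  S_0^{−1} = 7^{−1} = 2 (mod 13), so α_err = 4·2 = 8 ≡ 8 = α_2. Error position i = 2.
  Consistency check: S_2/S_1 = 6·10 = 60 ≡ 8 = α_err ✓ (single-error assumption holds).
Step 4: error magnitude e = S_0/v_2 = S_0·∏_{j≠2}(α_2 − α_j) = 7·12 = 84 ≡ 6 (mod 13).
Step 5: correct position 2: c_2 = r_2 − e = 9 − 6 ≡ 3 (mod 13). Hence c = [8, 3, 10, 0, 4].
  Check: interpolating c through the α_i gives m(x) = 11 + 12·x (degree < 2) with m(α_i) = c_i for every i, so c is indeed a codeword.


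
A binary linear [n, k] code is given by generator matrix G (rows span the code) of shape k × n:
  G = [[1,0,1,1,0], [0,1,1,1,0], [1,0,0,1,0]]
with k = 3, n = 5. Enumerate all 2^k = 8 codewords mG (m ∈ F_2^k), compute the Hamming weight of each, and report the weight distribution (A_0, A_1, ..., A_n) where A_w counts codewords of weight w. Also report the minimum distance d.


Weight distribution: A_0 = 1, A_1 = 1, A_2 = 3, A_3 = 3. Minimum distance d = 1.

Enumerate all 2^3 = 8 messages m ∈ F_2^3.
For each, compute codeword c = mG in F_2^5, then tally its weight.
  m = 000 → c = 00000, weight = 0.
  m = 100 → c = 10110, weight = 3.
  m = 010 → c = 01110, weight = 3.
  m = 110 → c = 11000, weight = 2.
  m = 001 → c = 10010, weight = 2.
  m = 101 → c = 00100, weight = 1.
  m = 011 → c = 11100, weight = 3.
  m = 111 → c = 01010, weight = 2.
Tally weights:
  weight 0: 1 codewords.
  weight 1: 1 codewords.
  weight 2: 3 codewords.
  weight 3: 3 codewords.
Minimum distance d = smallest w > 0 with A_w > 0 = 1.
Sanity: Σ A_w = 8 = 2^3 = 8 ✓.


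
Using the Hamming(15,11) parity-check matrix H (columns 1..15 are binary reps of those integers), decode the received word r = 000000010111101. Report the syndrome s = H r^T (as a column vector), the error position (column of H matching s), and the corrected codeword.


s = (0, 1, 1, 1)^T, error position = 7, corrected codeword c = 000000110111101

Compute s = H r^T mod 2 one row at a time:
  s_1 = 1 + 0 + 1 + 1 + 1 + 1 + 0 + 1 = 6 ≡ 0 (mod 2).
  s_2 = 0 + 0 + 0 + 0 + 1 + 1 + 0 + 1 = 3 ≡ 1 (mod 2).
  s_3 = 0 + 0 + 0 + 0 + 1 + 1 + 0 + 1 = 3 ≡ 1 (mod 2).
  s_4 = 0 + 0 + 0 + 0 + 0 + 1 + 1 + 1 = 3 ≡ 1 (mod 2).
s = (0, 1, 1, 1)^T — this equals column 7 of H (binary 0111), so error is at position 7.
Correct: flip bit 7 of r = 000000010111101 to get c = 000000110111101.


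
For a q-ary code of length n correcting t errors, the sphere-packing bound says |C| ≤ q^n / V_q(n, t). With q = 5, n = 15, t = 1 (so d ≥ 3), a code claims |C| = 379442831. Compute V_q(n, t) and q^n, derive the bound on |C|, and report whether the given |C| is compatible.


V_q(n, t) = 61, q^n = 30517578125, Hamming bound = 500288165, |C| = 379442831 ≤ bound (satisfied).

Step 1: Compute V_q(n, t) = Σ_{j=0}^1 C(n, j) (q−1)^j.
  j = 0: C(15,0)·(4)^0 = 1·1 = 1.
  j = 1: C(15,1)·(4)^1 = 15·4 = 60.
  V_q(n, t) = 1 + 60 = 61.
Step 2: q^n = 5^15 = 30517578125.
Step 3: Hamming bound ⌊q^n / V_q(n,t)⌋ = ⌊30517578125/61⌋ = 500288165.
Step 4: Compare |C| = 379442831 to 500288165: satisfied.
The claimed |C| lies below the Hamming bound.


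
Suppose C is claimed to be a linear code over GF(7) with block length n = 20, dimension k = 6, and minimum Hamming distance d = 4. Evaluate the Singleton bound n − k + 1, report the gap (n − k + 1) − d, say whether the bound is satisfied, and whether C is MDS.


Singleton RHS = n − k + 1 = 15, slack = 11, bound satisfied, not MDS.

Singleton bound: d ≤ n − k + 1.
Here n = 20, k = 6, so n − k + 1 = 15.
Given d = 4, check d ≤ 15: YES.
Slack = (n − k + 1) − d = 11.
The code is NOT MDS (slack = 11 > 0).
Description: the claimed parameters are [20, 6, 4]_7; such a code would be non-MDS.


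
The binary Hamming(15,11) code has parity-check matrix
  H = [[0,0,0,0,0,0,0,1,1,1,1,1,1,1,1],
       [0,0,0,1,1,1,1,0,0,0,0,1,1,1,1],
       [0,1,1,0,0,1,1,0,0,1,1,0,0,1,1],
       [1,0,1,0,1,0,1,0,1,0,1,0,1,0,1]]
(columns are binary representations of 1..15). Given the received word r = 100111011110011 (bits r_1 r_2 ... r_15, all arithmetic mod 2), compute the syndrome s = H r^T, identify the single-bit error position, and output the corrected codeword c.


s = (0, 1, 1, 1)^T, error position = 7, corrected codeword c = 100111111110011

Compute s = H r^T mod 2 one row at a time:
  s_1 = 1 + 1 + 1 + 1 + 0 + 0 + 1 + 1 = 6 ≡ 0 (mod 2).
  s_2 = 1 + 1 + 1 + 0 + 0 + 0 + 1 + 1 = 5 ≡ 1 (mod 2).
  s_3 = 0 + 0 + 1 + 0 + 1 + 1 + 1 + 1 = 5 ≡ 1 (mod 2).
  s_4 = 1 + 0 + 1 + 0 + 1 + 1 + 0 + 1 = 5 ≡ 1 (mod 2).
s = (0, 1, 1, 1)^T — this equals column 7 of H (binary 0111), so error is at position 7.
Correct: flip bit 7 of r = 100111011110011 to get c = 100111111110011.


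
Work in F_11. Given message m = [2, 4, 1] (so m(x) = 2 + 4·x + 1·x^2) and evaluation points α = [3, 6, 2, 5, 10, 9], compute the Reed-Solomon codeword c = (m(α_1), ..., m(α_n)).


c = [1, 7, 3, 3, 10, 9]

Message polynomial: m(x) = 2 + 4·x + 1·x^2 (mod 11).
For each evaluation point α_i, compute m(α_i) mod 11:
  α_1 = 3: Horner steps 1 → 7 → 1, so m(3) = 1.
  α_2 = 6: Horner steps 1 → 10 → 7, so m(6) = 7.
  α_3 = 2: Horner steps 1 → 6 → 3, so m(2) = 3.
  α_4 = 5: Horner steps 1 → 9 → 3, so m(5) = 3.
  α_5 = 10: Horner steps 1 → 3 → 10, so m(10) = 10.
  α_6 = 9: Horner steps 1 → 2 → 9, so m(9) = 9.
Codeword c = [1, 7, 3, 3, 10, 9] ∈ F_11^6.


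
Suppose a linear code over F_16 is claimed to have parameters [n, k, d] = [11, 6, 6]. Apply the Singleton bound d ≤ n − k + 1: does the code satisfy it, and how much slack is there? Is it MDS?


Singleton RHS = n − k + 1 = 6, slack = 0, bound satisfied, MDS.

Singleton bound: d ≤ n − k + 1.
Here n = 11, k = 6, so n − k + 1 = 6.
Given d = 6, check d ≤ 6: YES.
Slack = (n − k + 1) − d = 0.
The code is MDS (slack = 0).
Description: the claimed parameters are [11, 6, 6]_16; such a code would be MDS (meets Singleton bound).


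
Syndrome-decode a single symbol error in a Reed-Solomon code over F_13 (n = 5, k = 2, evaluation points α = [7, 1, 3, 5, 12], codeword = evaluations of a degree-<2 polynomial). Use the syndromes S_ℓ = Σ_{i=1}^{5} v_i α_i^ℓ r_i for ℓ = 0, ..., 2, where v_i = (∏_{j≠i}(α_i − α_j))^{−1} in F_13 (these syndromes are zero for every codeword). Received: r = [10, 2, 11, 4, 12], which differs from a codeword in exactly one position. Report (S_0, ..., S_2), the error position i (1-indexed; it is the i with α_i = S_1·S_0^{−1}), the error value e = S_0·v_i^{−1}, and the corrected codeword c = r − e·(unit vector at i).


S = (11, 11, 11), error at position 2, error magnitude e = 10, c = [10, 5, 11, 4, 12].

Step 1: column multipliers v_i = (∏_{j≠i}(α_i − α_j))^{−1} mod 13.
  i = 1 (α = 7): (7−1)(7−3)(7−5)(7−12) = 6·4·2·(−5) = −240 ≡ 7, so v_1 = 7^{−1} = 2 (mod 13).
  i = 2 (α = 1): (1−7)(1−3)(1−5)(1−12) = (−6)·(−2)·(−4)·(−11) = 528 ≡ 8, so v_2 = 8^{−1} = 5 (mod 13).
  i = 3 (α = 3): (3−7)(3−1)(3−5)(3−12) = (−4)·2·(−2)·(−9) = −144 ≡ 12, so v_3 = 12^{−1} = 12 (mod 13).
  i = 4 (α = 5): (5−7)(5−1)(5−3)(5−12) = (−2)·4·2·(−7) = 112 ≡ 8, so v_4 = 8^{−1} = 5 (mod 13).
  i = 5 (α = 12): (12−7)(12−1)(12−3)(12−5) = 5·11·9·7 = 3465 ≡ 7, so v_5 = 7^{−1} = 2 (mod 13).
  v = [2, 5, 12, 5, 2].
Step 2: syndromes of r = [10, 2, 11, 4, 12] (all sums mod 13).
  S_0 = Σ v_i r_i = 2·10 + 5·2 + 12·11 + 5·4 + 2·12 = 206 ≡ 11.
  S_1 = Σ v_i α_i r_i = 2·7·10 + 5·1·2 + 12·3·11 + 5·5·4 + 2·12·12 = 934 ≡ 11.
  α_i^2 mod 13 = [10, 1, 9, 12, 1].
  S_2 = Σ v_i α_i^2 r_i = 2·10·10 + 5·1·2 + 12·9·11 + 5·12·4 + 2·1·12 = 1662 ≡ 11.
  S = (11, 11, 11) ≠ 0, so r is not a codeword (an error is present).
Step 3: locate the error. For a single error e at position i, S_ℓ = v_i·e·α_i^ℓ, so α_err = S_1/S_0.
  S_0^{−1} = 11^{−1} = 6 (mod 13), so α_err = 11·6 = 66 ≡ 1 = α_2. Error position i = 2.
  Consistency check: S_2/S_1 = 11·6 = 66 ≡ 1 = α_err ✓ (single-error assumption holds).
Step 4: error magnitude e = S_0/v_2 = S_0·∏_{j≠2}(α_2 − α_j) = 11·8 = 88 ≡ 10 (mod 13).
Step 5: correct position 2: c_2 = r_2 − e = 2 − 10 ≡ 5 (mod 13). Hence c = [10, 5, 11, 4, 12].
  Check: interpolating c through the α_i gives m(x) = 2 + 3·x (degree < 2) with m(α_i) = c_i for every i, so c is indeed a codeword.


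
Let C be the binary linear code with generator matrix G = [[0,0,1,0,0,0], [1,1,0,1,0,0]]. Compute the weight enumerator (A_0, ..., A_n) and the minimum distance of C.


Weight distribution: A_0 = 1, A_1 = 1, A_3 = 1, A_4 = 1. Minimum distance d = 1.

Enumerate all 2^2 = 4 messages m ∈ F_2^2.
For each, compute codeword c = mG in F_2^6, then tally its weight.
  m = 00 → c = 000000, weight = 0.
  m = 10 → c = 001000, weight = 1.
  m = 01 → c = 110100, weight = 3.
  m = 11 → c = 111100, weight = 4.
Tally weights:
  weight 0: 1 codewords.
  weight 1: 1 codewords.
  weight 3: 1 codewords.
  weight 4: 1 codewords.
Minimum distance d = smallest w > 0 with A_w > 0 = 1.
Sanity: Σ A_w = 4 = 2^2 = 4 ✓.


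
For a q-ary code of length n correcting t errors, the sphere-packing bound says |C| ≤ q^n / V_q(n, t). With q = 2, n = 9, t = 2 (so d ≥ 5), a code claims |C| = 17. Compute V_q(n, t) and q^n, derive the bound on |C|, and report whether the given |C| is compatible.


V_q(n, t) = 46, q^n = 512, Hamming bound = 11, |C| = 17 > bound (violated).

Step 1: Compute V_q(n, t) = Σ_{j=0}^2 C(n, j) (q−1)^j.
  j = 0: C(9,0)·(1)^0 = 1·1 = 1.
  j = 1: C(9,1)·(1)^1 = 9·1 = 9.
  j = 2: C(9,2)·(1)^2 = 36·1 = 36.
  V_q(n, t) = 1 + 9 + 36 = 46.
Step 2: q^n = 2^9 = 512.
Step 3: Hamming bound ⌊q^n / V_q(n,t)⌋ = ⌊512/46⌋ = 11.
Step 4: Compare |C| = 17 to 11: violated.
The claimed |C| lies above the Hamming bound, so no 2-ary code of length 9 with d ≥ 5 can have 17 codewords.


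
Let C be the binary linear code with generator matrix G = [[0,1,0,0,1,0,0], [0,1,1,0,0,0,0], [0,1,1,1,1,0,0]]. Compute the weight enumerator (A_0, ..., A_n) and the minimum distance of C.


Weight distribution: A_0 = 1, A_2 = 6, A_4 = 1. Minimum distance d = 2.

Enumerate all 2^3 = 8 messages m ∈ F_2^3.
For each, compute codeword c = mG in F_2^7, then tally its weight.
  m = 000 → c = 0000000, weight = 0.
  m = 100 → c = 0100100, weight = 2.
  m = 010 → c = 0110000, weight = 2.
  m = 110 → c = 0010100, weight = 2.
  m = 001 → c = 0111100, weight = 4.
  m = 101 → c = 0011000, weight = 2.
  m = 011 → c = 0001100, weight = 2.
  m = 111 → c = 0101000, weight = 2.
Tally weights:
  weight 0: 1 codewords.
  weight 2: 6 codewords.
  weight 4: 1 codewords.
Minimum distance d = smallest w > 0 with A_w > 0 = 2.
Sanity: Σ A_w = 8 = 2^3 = 8 ✓.


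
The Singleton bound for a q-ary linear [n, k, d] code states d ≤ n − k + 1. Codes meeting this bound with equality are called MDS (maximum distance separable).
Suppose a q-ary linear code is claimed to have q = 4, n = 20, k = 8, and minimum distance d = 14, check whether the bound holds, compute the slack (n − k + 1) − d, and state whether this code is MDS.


Singleton RHS = n − k + 1 = 13, slack = -1, bound violated (no such code; not MDS).

Singleton bound: d ≤ n − k + 1.
Here n = 20, k = 8, so n − k + 1 = 13.
Given d = 14, check d ≤ 13: NO.
Slack = (n − k + 1) − d = -1.
The slack is negative: d = 14 exceeds n − k + 1 = 13 by 1, so the Singleton bound is violated and no linear [20, 8, 14]_4 code can exist. In particular it is not MDS (MDS requires d = n − k + 1 exactly).
Description: the claimed parameters are [20, 8, 14]_4; such a code would be impossible (violates the Singleton bound).


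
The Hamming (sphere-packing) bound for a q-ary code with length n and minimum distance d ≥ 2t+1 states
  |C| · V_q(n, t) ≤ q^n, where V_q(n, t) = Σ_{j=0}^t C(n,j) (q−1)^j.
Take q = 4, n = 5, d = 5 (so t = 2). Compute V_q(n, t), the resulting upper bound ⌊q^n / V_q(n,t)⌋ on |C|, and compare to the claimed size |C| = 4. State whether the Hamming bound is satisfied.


V_q(n, t) = 106, q^n = 1024, Hamming bound = 9, |C| = 4 ≤ bound (satisfied).

Step 1: Compute V_q(n, t) = Σ_{j=0}^2 C(n, j) (q−1)^j.
  j = 0: C(5,0)·(3)^0 = 1·1 = 1.
  j = 1: C(5,1)·(3)^1 = 5·3 = 15.
  j = 2: C(5,2)·(3)^2 = 10·9 = 90.
  V_q(n, t) = 1 + 15 + 90 = 106.
Step 2: q^n = 4^5 = 1024.
Step 3: Hamming bound ⌊q^n / V_q(n,t)⌋ = ⌊1024/106⌋ = 9.
Step 4: Compare |C| = 4 to 9: satisfied.
The claimed |C| lies below the Hamming bound.


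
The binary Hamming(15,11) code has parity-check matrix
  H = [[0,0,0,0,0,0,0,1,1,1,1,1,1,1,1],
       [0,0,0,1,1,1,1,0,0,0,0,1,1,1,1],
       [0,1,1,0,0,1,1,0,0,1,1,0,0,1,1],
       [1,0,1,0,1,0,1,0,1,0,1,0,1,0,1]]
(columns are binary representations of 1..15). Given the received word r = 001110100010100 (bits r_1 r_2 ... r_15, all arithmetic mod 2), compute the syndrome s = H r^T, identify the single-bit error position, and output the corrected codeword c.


s = (0, 0, 1, 1)^T, error position = 3, corrected codeword c = 000110100010100

Compute s = H r^T mod 2 one row at a time:
  s_1 = 0 + 0 + 0 + 1 + 0 + 1 + 0 + 0 = 2 ≡ 0 (mod 2).
  s_2 = 1 + 1 + 0 + 1 + 0 + 1 + 0 + 0 = 4 ≡ 0 (mod 2).
  s_3 = 0 + 1 + 0 + 1 + 0 + 1 + 0 + 0 = 3 ≡ 1 (mod 2).
  s_4 = 0 + 1 + 1 + 1 + 0 + 1 + 1 + 0 = 5 ≡ 1 (mod 2).
s = (0, 0, 1, 1)^T — this equals column 3 of H (binary 0011), so error is at position 3.
Correct: flip bit 3 of r = 001110100010100 to get c = 000110100010100.


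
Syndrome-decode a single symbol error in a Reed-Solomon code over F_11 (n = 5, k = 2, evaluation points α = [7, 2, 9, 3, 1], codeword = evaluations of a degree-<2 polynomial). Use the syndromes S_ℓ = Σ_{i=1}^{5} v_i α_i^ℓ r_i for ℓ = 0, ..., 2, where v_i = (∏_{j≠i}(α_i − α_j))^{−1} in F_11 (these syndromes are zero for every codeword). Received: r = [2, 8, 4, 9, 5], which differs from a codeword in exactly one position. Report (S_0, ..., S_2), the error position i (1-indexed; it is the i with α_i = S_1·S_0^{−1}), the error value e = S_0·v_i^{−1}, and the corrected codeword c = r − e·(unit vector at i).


S = (8, 8, 8), error at position 5, error magnitude e = 9, c = [2, 8, 4, 9, 7].

Step 1: column multipliers v_i = (∏_{j≠i}(α_i − α_j))^{−1} mod 11.
  i = 1 (α = 7): (7−2)(7−9)(7−3)(7−1) = 5·(−2)·4·6 = −240 ≡ 2, so v_1 = 2^{−1} = 6 (mod 11).
  i = 2 (α = 2): (2−7)(2−9)(2−3)(2−1) = (−5)·(−7)·(−1)·1 = −35 ≡ 9, so v_2 = 9^{−1} = 5 (mod 11).
  i = 3 (α = 9): (9−7)(9−2)(9−3)(9−1) = 2·7·6·8 = 672 ≡ 1, so v_3 = 1^{−1} = 1 (mod 11).
  i = 4 (α = 3): (3−7)(3−2)(3−9)(3−1) = (−4)·1·(−6)·2 = 48 ≡ 4, so v_4 = 4^{−1} = 3 (mod 11).
  i = 5 (α = 1): (1−7)(1−2)(1−9)(1−3) = (−6)·(−1)·(−8)·(−2) = 96 ≡ 8, so v_5 = 8^{−1} = 7 (mod 11).
  v = [6, 5, 1, 3, 7].
Step 2: syndromes of r = [2, 8, 4, 9, 5] (all sums mod 11).
  S_0 = Σ v_i r_i = 6·2 + 5·8 + 1·4 + 3·9 + 7·5 = 118 ≡ 8.
  S_1 = Σ v_i α_i r_i = 6·7·2 + 5·2·8 + 1·9·4 + 3·3·9 + 7·1·5 = 316 ≡ 8.
  α_i^2 mod 11 = [5, 4, 4, 9, 1].
  S_2 = Σ v_i α_i^2 r_i = 6·5·2 + 5·4·8 + 1·4·4 + 3·9·9 + 7·1·5 = 514 ≡ 8.
  S = (8, 8, 8) ≠ 0, so r is not a codeword (an error is present).
Step 3: locate the error. For a single error e at position i, S_ℓ = v_i·e·α_i^ℓ, so α_err = S_1/S_0.
  S_0^{−1} = 8^{−1} = 7 (mod 11), so α_err = 8·7 = 56 ≡ 1 = α_5. Error position i = 5.
  Consistency check: S_2/S_1 = 8·7 = 56 ≡ 1 = α_err ✓ (single-error assumption holds).
Step 4: error magnitude e = S_0/v_5 = S_0·∏_{j≠5}(α_5 − α_j) = 8·8 = 64 ≡ 9 (mod 11).
Step 5: correct position 5: c_5 = r_5 − e = 5 − 9 ≡ 7 (mod 11). Hence c = [2, 8, 4, 9, 7].
  Check: interpolating c through the α_i gives m(x) = 6 + 1·x (degree < 2) with m(α_i) = c_i for every i, so c is indeed a codeword.


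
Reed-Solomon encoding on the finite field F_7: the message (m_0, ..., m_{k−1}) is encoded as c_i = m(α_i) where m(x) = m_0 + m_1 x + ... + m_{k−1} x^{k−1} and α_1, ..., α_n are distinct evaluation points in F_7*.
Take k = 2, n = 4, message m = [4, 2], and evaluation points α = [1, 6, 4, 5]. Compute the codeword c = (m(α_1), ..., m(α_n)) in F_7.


c = [6, 2, 5, 0]

Message polynomial: m(x) = 4 + 2·x (mod 7).
For each evaluation point α_i, compute m(α_i) mod 7:
  α_1 = 1: Horner steps 2 → 6, so m(1) = 6.
  α_2 = 6: Horner steps 2 → 2, so m(6) = 2.
  α_3 = 4: Horner steps 2 → 5, so m(4) = 5.
  α_4 = 5: Horner steps 2 → 0, so m(5) = 0.
Codeword c = [6, 2, 5, 0] ∈ F_7^4.


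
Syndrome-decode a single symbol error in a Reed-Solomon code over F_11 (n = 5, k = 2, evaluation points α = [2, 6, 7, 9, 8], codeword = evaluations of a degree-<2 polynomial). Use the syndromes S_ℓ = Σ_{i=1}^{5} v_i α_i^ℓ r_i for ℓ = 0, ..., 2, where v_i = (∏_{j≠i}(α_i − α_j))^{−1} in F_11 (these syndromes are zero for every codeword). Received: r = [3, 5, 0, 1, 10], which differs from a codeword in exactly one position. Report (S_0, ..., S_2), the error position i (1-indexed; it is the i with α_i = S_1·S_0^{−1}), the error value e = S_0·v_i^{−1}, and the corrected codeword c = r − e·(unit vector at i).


S = (7, 1, 8), error at position 5, error magnitude e = 4, c = [3, 5, 0, 1, 6].

Step 1: column multipliers v_i = (∏_{j≠i}(α_i − α_j))^{−1} mod 11.
  i = 1 (α = 2): (2−6)(2−7)(2−9)(2−8) = (−4)·(−5)·(−7)·(−6) = 840 ≡ 4, so v_1 = 4^{−1} = 3 (mod 11).
  i = 2 (α = 6): (6−2)(6−7)(6−9)(6−8) = 4·(−1)·(−3)·(−2) = −24 ≡ 9, so v_2 = 9^{−1} = 5 (mod 11).
  i = 3 (α = 7): (7−2)(7−6)(7−9)(7−8) = 5·1·(−2)·(−1) = 10 ≡ 10, so v_3 = 10^{−1} = 10 (mod 11).
  i = 4 (α = 9): (9−2)(9−6)(9−7)(9−8) = 7·3·2·1 = 42 ≡ 9, so v_4 = 9^{−1} = 5 (mod 11).
  i = 5 (α = 8): (8−2)(8−6)(8−7)(8−9) = 6·2·1·(−1) = −12 ≡ 10, so v_5 = 10^{−1} = 10 (mod 11).
  v = [3, 5, 10, 5, 10].
Step 2: syndromes of r = [3, 5, 0, 1, 10] (all sums mod 11).
  S_0 = Σ v_i r_i = 3·3 + 5·5 + 10·0 + 5·1 + 10·10 = 139 ≡ 7.
  S_1 = Σ v_i α_i r_i = 3·2·3 + 5·6·5 + 10·7·0 + 5·9·1 + 10·8·10 = 1013 ≡ 1.
  α_i^2 mod 11 = [4, 3, 5, 4, 9].
  S_2 = Σ v_i α_i^2 r_i = 3·4·3 + 5·3·5 + 10·5·0 + 5·4·1 + 10·9·10 = 1031 ≡ 8.
  S = (7, 1, 8) ≠ 0, so r is not a codeword (an error is present).
Step 3: locate the error. For a single error e at position i, S_ℓ = v_i·e·α_i^ℓ, so α_err = S_1/S_0.
  S_0^{−1} = 7^{−1} = 8 (mod 11), so α_err = 1·8 = 8 ≡ 8 = α_5. Error position i = 5.
  Consistency check: S_2/S_1 = 8·1 = 8 ≡ 8 = α_err ✓ (single-error assumption holds).
Step 4: error magnitude e = S_0/v_5 = S_0·∏_{j≠5}(α_5 − α_j) = 7·10 = 70 ≡ 4 (mod 11).
Step 5: correct position 5: c_5 = r_5 − e = 10 − 4 ≡ 6 (mod 11). Hence c = [3, 5, 0, 1, 6].
  Check: interpolating c through the α_i gives m(x) = 2 + 6·x (degree < 2) with m(α_i) = c_i for every i, so c is indeed a codeword.


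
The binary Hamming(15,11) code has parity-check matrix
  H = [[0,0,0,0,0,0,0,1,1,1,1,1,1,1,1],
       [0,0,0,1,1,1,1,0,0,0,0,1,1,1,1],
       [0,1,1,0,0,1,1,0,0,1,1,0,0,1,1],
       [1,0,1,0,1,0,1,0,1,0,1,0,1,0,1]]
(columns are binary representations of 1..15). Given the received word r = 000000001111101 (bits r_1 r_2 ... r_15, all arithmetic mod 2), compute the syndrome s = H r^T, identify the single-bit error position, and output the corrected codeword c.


s = (0, 1, 1, 0)^T, error position = 6, corrected codeword c = 000001001111101

Compute s = H r^T mod 2 one row at a time:
  s_1 = 0 + 1 + 1 + 1 + 1 + 1 + 0 + 1 = 6 ≡ 0 (mod 2).
  s_2 = 0 + 0 + 0 + 0 + 1 + 1 + 0 + 1 = 3 ≡ 1 (mod 2).
  s_3 = 0 + 0 + 0 + 0 + 1 + 1 + 0 + 1 = 3 ≡ 1 (mod 2).
  s_4 = 0 + 0 + 0 + 0 + 1 + 1 + 1 + 1 = 4 ≡ 0 (mod 2).
s = (0, 1, 1, 0)^T — this equals column 6 of H (binary 0110), so error is at position 6.
Correct: flip bit 6 of r = 000000001111101 to get c = 000001001111101.


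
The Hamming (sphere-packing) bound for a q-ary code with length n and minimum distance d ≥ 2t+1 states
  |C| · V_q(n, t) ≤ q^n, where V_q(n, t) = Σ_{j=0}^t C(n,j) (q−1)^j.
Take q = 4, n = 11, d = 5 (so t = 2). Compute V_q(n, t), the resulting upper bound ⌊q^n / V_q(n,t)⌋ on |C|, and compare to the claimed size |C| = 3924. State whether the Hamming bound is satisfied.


V_q(n, t) = 529, q^n = 4194304, Hamming bound = 7928, |C| = 3924 ≤ bound (satisfied).

Step 1: Compute V_q(n, t) = Σ_{j=0}^2 C(n, j) (q−1)^j.
  j = 0: C(11,0)·(3)^0 = 1·1 = 1.
  j = 1: C(11,1)·(3)^1 = 11·3 = 33.
  j = 2: C(11,2)·(3)^2 = 55·9 = 495.
  V_q(n, t) = 1 + 33 + 495 = 529.
Step 2: q^n = 4^11 = 4194304.
Step 3: Hamming bound ⌊q^n / V_q(n,t)⌋ = ⌊4194304/529⌋ = 7928.
Step 4: Compare |C| = 3924 to 7928: satisfied.
The claimed |C| lies below the Hamming bound.


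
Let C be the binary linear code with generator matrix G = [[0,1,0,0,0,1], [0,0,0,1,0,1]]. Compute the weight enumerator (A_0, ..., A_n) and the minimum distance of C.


Weight distribution: A_0 = 1, A_2 = 3. Minimum distance d = 2.

Enumerate all 2^2 = 4 messages m ∈ F_2^2.
For each, compute codeword c = mG in F_2^6, then tally its weight.
  m = 00 → c = 000000, weight = 0.
  m = 10 → c = 010001, weight = 2.
  m = 01 → c = 000101, weight = 2.
  m = 11 → c = 010100, weight = 2.
Tally weights:
  weight 0: 1 codewords.
  weight 2: 3 codewords.
Minimum distance d = smallest w > 0 with A_w > 0 = 2.
Sanity: Σ A_w = 4 = 2^2 = 4 ✓.


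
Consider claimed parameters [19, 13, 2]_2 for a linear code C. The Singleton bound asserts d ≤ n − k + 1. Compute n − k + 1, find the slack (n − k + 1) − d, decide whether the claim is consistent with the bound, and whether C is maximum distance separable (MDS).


Singleton RHS = n − k + 1 = 7, slack = 5, bound satisfied, not MDS.

Singleton bound: d ≤ n − k + 1.
Here n = 19, k = 13, so n − k + 1 = 7.
Given d = 2, check d ≤ 7: YES.
Slack = (n − k + 1) − d = 5.
The code is NOT MDS (slack = 5 > 0).
Description: the claimed parameters are [19, 13, 2]_2; such a code would be non-MDS.
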